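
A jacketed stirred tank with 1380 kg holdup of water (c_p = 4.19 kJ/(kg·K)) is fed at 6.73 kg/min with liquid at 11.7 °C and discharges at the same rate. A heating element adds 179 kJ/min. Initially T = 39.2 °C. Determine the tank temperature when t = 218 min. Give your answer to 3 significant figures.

M c_p dT/dt = ṁ c_p (T_in − T) + Q̇.
τ = M/ṁ = 205.05 min; T_ss = T_in + Q̇/(ṁ c_p) = 11.7 + 179/(6.73·4.19) = 18.048 °C.
T approaches T_ss exponentially: T(t) = T_ss + (T₀ − T_ss) e^(−t/τ).
T(218) = 18.048 + (21.152)·e^(−218/205.05) = 18.048 + (21.152)·0.34537 = 25.353 °C.

25.4 °C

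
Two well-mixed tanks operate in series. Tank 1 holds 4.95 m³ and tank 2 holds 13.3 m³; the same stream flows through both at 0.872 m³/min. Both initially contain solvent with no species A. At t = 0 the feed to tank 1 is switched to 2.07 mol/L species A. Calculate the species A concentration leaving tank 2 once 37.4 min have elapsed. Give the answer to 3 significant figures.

Time constants: τᵢ = Vᵢ/Q for each well-mixed tank.
τ₁ = 4.95/0.872 = 5.6766 min; τ₂ = 13.3/0.872 = 15.252 min.
Tank 1: C₁ = C_in(1 − e^(−t/τ₁)). Tank 2 (τ₁ ≠ τ₂): C₂ = C_in[1 − (τ₁ e^(−t/τ₁) − τ₂ e^(−t/τ₂))/(τ₁ − τ₂)].
At t = 37.4: e^(−t/τ₁) = 0.0013762, e^(−t/τ₂) = 0.086113.
C₂ = 2.07·[1 − (5.6766·0.0013762 − 15.252·0.086113)/(-9.5757)] = 2.07·0.86365 = 1.7878 mol/L.

1.79 mol/L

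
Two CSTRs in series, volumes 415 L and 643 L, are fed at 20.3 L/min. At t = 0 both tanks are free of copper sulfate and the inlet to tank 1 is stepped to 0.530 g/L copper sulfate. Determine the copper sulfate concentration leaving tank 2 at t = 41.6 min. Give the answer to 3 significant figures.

0.254 g/L

Species balance on tank i: dCᵢ/dt = (Cᵢ₋₁ − Cᵢ)/τᵢ with τᵢ = Vᵢ/Q.
τ₁ = 415/20.3 = 20.443 min; τ₂ = 643/20.3 = 31.675 min.
Tank 1: C₁ = C_in(1 − e^(−t/τ₁)). Tank 2 (τ₁ ≠ τ₂): C₂ = C_in[1 − (τ₁ e^(−t/τ₁) − τ₂ e^(−t/τ₂))/(τ₁ − τ₂)].
At t = 41.6: e^(−t/τ₁) = 0.13069, e^(−t/τ₂) = 0.26892.
C₂ = 0.530·[1 − (20.443·0.13069 − 31.675·0.26892)/(-11.232)] = 0.530·0.47949 = 0.25413 g/L.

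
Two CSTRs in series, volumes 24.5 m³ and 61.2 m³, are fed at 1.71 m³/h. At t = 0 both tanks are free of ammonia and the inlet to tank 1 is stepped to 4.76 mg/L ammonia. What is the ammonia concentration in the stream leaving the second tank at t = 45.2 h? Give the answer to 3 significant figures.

2.65 mg/L

Time constants: τᵢ = Vᵢ/Q for each well-mixed tank.
τ₁ = 24.5/1.71 = 14.327 h; τ₂ = 61.2/1.71 = 35.789 h.
Solving the cascade with C₁(0)=C₂(0)=0 gives C₂(t) = C_in[1 − (τ₁ e^(−t/τ₁) − τ₂ e^(−t/τ₂))/(τ₁ − τ₂)].
At t = 45.2: e^(−t/τ₁) = 0.042648, e^(−t/τ₂) = 0.28282.
C₂ = 4.76·[1 − (14.327·0.042648 − 35.789·0.28282)/(-21.462)] = 4.76·0.55685 = 2.6506 mg/L.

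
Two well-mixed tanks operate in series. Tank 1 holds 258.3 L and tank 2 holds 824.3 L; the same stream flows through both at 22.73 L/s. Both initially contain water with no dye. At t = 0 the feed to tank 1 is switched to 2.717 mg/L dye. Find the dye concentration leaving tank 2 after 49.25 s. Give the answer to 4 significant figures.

1.716 mg/L

Time constants: τᵢ = Vᵢ/Q for each well-mixed tank.
τ₁ = 258.3/22.73 = 11.3638 s; τ₂ = 824.3/22.73 = 36.2648 s.
Solving the cascade with C₁(0)=C₂(0)=0 gives C₂(t) = C_in[1 − (τ₁ e^(−t/τ₁) − τ₂ e^(−t/τ₂))/(τ₁ − τ₂)].
At t = 49.25: e^(−t/τ₁) = 0.0131160, e^(−t/τ₂) = 0.257158.
C₂ = 2.717·[1 − (11.3638·0.0131160 − 36.2648·0.257158)/(-24.9010)] = 2.717·0.631471 = 1.71571 mg/L.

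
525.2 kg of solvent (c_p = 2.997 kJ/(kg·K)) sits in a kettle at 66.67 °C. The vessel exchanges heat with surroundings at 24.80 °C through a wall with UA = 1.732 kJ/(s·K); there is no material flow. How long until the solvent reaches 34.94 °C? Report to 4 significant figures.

1289 s

Lumped-capacitance energy balance: M c_p dT/dt = UA(T_amb − T).
τ = M c_p/UA = 908.790 s; T_ss = T_amb = 24.8000 °C.
T(t) = T_ss + (T₀ − T_ss)e^(−t/τ); set T = 34.94:
t = −τ ln[(T − T_ss)/(T₀ − T_ss)] = −908.790 · ln(0.242178) = 1288.74 s.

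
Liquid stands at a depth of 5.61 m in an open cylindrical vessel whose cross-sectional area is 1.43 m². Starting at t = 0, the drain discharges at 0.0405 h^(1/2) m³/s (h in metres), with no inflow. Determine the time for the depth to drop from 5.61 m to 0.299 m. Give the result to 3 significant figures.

129 s

Unsteady balance on liquid volume: A dh/dt = −0.0405 √h.
This is separable: 2 d(√h)/dt = −0.0405/A, so √h = √h₀ − (0.0405/(2A)) t.
t = 2A(√h₀ − √h)/0.0405 = 2·1.43·(√5.61 − √0.299)/0.0405
  = 2.8600 × (2.3685 − 0.54681) / 0.0405 = 128.65 s.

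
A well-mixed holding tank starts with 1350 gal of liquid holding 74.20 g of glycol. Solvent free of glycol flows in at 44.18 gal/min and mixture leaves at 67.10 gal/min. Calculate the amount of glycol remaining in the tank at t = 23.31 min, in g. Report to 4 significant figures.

Total volume: dV/dt = Q_in − Q_out = -22.9200 gal/min, so V(t) = 1350 − 22.9200 t and V(23.31) = 815.735 gal.
No glycol enters, so dm/dt = −Q_out · (m/V).
dm/m = −Q_out dt/(V₀ − 22.9200 t); integrating gives ln(m/m₀) = −(Q_out/(Q_in−Q_out)) ln(V/V₀).
m = m₀ (V₀/V)^(Q_out/(Q_in−Q_out)) = 74.20 × (1350/815.735)^(-2.92757) = 16.9783 g.

16.98 g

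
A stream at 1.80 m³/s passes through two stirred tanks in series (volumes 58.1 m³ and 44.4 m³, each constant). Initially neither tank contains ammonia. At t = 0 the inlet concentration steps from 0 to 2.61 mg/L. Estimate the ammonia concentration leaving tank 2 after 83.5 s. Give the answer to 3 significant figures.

2.06 mg/L

Time constants: τᵢ = Vᵢ/Q for each well-mixed tank.
τ₁ = 58.1/1.80 = 32.278 s; τ₂ = 44.4/1.80 = 24.667 s.
Tank 1: C₁ = C_in(1 − e^(−t/τ₁)). Tank 2 (τ₁ ≠ τ₂): C₂ = C_in[1 − (τ₁ e^(−t/τ₁) − τ₂ e^(−t/τ₂))/(τ₁ − τ₂)].
At t = 83.5: e^(−t/τ₁) = 0.075252, e^(−t/τ₂) = 0.033873.
C₂ = 2.61·[1 − (32.278·0.075252 − 24.667·0.033873)/(7.6111)] = 2.61·0.79065 = 2.0636 mg/L.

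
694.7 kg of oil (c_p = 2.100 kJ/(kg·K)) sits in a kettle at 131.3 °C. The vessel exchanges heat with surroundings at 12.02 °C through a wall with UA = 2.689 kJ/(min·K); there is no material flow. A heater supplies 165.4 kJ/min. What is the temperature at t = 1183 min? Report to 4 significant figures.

80.06 °C

Energy balance: M c_p dT/dt = −UA(T − T_amb) + Q̇.
dT/dt = (T_ss − T)/τ with T_ss = T_amb + Q̇/UA = 12.02 + 165.4/2.689 = 73.5299 °C, τ = M c_p/UA = 694.7·2.100/2.689 = 542.533 min.
This is linear first-order; T(t) = T_ss + (T₀ − T_ss) e^(−t/τ).
T(1183) = 73.5299 + (57.7701)·0.112983 = 80.0569 °C.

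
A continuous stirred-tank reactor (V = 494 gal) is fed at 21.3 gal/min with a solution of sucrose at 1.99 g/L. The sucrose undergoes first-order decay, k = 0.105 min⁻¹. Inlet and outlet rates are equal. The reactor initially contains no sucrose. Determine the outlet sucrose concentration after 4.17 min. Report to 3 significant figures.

0.267 g/L

Accumulation = in − out − consumed: V dC/dt = Q C_in − Q C − k V C.
This is linear with rate a = Q/V + k = 0.14812 min⁻¹.
C_ss = Q C_in/(Q + kV) = 0.57929 g/L; C(t) = C_ss + (C₀ − C_ss) e^(−a t).
C(4.17) = 0.57929 + (-0.57929)·e^(−0.14812·4.17) = 0.57929 + (-0.57929)·0.53921 = 0.26693 g/L.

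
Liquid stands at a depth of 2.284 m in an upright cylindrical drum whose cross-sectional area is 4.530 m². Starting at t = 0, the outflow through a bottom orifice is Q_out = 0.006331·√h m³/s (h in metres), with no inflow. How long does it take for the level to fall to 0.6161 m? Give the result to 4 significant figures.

1039 s

A dh/dt = −Q_out = −0.006331 √h.
This is separable: 2 d(√h)/dt = −0.006331/A, so √h = √h₀ − (0.006331/(2A)) t.
t = 2A(√h₀ − √h)/0.006331 = 2·4.530·(√2.284 − √0.6161)/0.006331
  = 9.06000 × (1.51129 − 0.784920) / 0.006331 = 1039.48 s.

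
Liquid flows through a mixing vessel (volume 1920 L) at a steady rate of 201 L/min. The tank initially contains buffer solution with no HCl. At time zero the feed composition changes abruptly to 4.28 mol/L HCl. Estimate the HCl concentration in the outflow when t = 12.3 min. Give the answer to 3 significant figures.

Species balance on the tank: V dC/dt = Q(C_in − C).
So dC/dt = (C_in − C)/τ with τ = V/Q = 1920/201 = 9.5522 min.
This is linear first-order; C(t) = C_in + (C₀ − C_in) e^(−t/τ).
C(12.3) = 4.28 + (0 − 4.28)·e^(−12.3/9.5522) = 4.28 + (-4.2800)·0.27592 = 3.0991 mol/L.

3.10 mol/L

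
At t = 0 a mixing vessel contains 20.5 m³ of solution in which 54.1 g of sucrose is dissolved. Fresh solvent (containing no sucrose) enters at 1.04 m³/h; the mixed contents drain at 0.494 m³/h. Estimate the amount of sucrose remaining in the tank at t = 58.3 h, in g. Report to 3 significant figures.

Let m(t) be the amount of sucrose. Volume: V(t) = V₀ + (Q_in − Q_out) t = 20.5 + 0.54600 t; V(58.3) = 52.332 m³.
Species balance (pure solvent in): dm/dt = −Q_out · m/V(t).
Separate: dm/m = −Q_out dt/V(t) ⇒ ln(m/m₀) = −(Q_out/(Q_in−Q_out)) ln(V/V₀).
m = m₀ (V₀/V)^(Q_out/(Q_in−Q_out)) = 54.1 × (20.5/52.332)^(0.90476) = 23.171 g.

23.2 g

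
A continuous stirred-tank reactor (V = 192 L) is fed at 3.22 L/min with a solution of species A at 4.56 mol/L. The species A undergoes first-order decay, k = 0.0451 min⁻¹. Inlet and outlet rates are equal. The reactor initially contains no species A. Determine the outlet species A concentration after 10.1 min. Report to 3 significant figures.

0.574 mol/L

Species balance: V dC/dt = Q C_in − Q C − k V C.
This is linear with rate a = Q/V + k = 0.061871 min⁻¹.
C_ss = Q C_in/(Q + kV) = 1.2360 mol/L; C(t) = C_ss + (C₀ − C_ss) e^(−a t).
C(10.1) = 1.2360 + (-1.2360)·e^(−0.061871·10.1) = 1.2360 + (-1.2360)·0.53532 = 0.57437 mol/L.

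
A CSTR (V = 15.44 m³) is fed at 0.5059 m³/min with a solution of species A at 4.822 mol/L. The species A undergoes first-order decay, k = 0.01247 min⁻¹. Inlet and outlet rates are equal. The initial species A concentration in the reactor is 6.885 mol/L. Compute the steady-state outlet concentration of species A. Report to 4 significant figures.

V dC/dt = Q(C_in − C) − k V C.
At steady state: 0 = Q C_in − (Q + kV) C_ss, so C_ss = Q C_in/(Q + kV).
C_ss = 0.5059·4.822/(0.5059 + 0.01247·15.44) = 2.43945/0.698437 = 3.49273 mol/L.

3.493 mol/L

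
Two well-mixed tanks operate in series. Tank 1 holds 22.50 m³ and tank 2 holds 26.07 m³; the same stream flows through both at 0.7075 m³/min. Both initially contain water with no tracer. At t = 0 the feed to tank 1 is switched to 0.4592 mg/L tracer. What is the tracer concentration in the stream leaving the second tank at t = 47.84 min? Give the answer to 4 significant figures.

0.1868 mg/L

Species balance on tank i: dCᵢ/dt = (Cᵢ₋₁ − Cᵢ)/τᵢ with τᵢ = Vᵢ/Q.
τ₁ = 22.50/0.7075 = 31.8021 min; τ₂ = 26.07/0.7075 = 36.8481 min.
Tank 1: C₁ = C_in(1 − e^(−t/τ₁)). Tank 2 (τ₁ ≠ τ₂): C₂ = C_in[1 − (τ₁ e^(−t/τ₁) − τ₂ e^(−t/τ₂))/(τ₁ − τ₂)].
At t = 47.84: e^(−t/τ₁) = 0.222172, e^(−t/τ₂) = 0.272994.
C₂ = 0.4592·[1 − (31.8021·0.222172 − 36.8481·0.272994)/(-5.04594)] = 0.4592·0.406699 = 0.186756 mg/L.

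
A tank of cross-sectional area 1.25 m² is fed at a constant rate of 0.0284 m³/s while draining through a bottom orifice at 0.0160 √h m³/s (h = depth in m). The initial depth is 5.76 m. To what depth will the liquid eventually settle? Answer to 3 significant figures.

A dh/dt = Q_in − 0.0160 √h. Steady state requires inflow = outflow:
Q_in = 0.0160 √h_ss ⇒ √h_ss = 0.0284/0.0160 = 1.7750.
h_ss = 1.7750² = 3.1506 m. (Since h₀ = 5.76 m > h_ss, the level will fall toward this value.)

3.15 m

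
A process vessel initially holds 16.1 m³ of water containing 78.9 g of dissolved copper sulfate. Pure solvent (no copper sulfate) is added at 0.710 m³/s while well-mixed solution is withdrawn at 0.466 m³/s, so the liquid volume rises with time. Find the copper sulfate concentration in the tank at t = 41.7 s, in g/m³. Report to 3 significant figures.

Let m(t) be the amount of copper sulfate. Volume: V(t) = V₀ + (Q_in − Q_out) t = 16.1 + 0.24400 t; V(41.7) = 26.275 m³.
No copper sulfate enters, so dm/dt = −Q_out · (m/V).
Separate: dm/m = −Q_out dt/V(t) ⇒ ln(m/m₀) = −(Q_out/(Q_in−Q_out)) ln(V/V₀).
m = m₀ (V₀/V)^(Q_out/(Q_in−Q_out)) = 78.9 × (16.1/26.275)^(1.9098) = 30.962 g.
C = m/V = 30.962/26.275 = 1.1784 g/m³.

1.18 g/m³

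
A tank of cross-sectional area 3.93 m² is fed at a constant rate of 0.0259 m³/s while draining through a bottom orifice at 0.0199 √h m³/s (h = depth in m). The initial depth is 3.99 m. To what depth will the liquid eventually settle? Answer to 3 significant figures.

Volume balance on the tank: A dh/dt = Q_in − 0.0199 √h. At steady state dh/dt = 0:
Q_in = 0.0199 √h_ss ⇒ √h_ss = 0.0259/0.0199 = 1.3015.
h_ss = 1.3015² = 1.6939 m. (Since h₀ = 3.99 m > h_ss, the level will fall toward this value.)

1.69 m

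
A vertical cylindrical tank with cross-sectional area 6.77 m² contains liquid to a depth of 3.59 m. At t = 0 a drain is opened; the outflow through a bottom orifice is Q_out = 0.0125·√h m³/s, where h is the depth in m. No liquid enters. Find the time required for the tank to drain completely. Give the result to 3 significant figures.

2050 s

With no inflow, A dh/dt = −0.0125 √h.
∫ h^(−1/2) dh = −(0.0125/A) ∫ dt, giving 2√h = 2√h₀ − (0.0125/A) t.
Set h = 0: 2√h₀ = (0.0125/A) t_empty ⇒ t_empty = 2A√h₀/0.0125.
t_empty = 2·6.77·√3.59/0.0125 = 13.540·1.8947/0.0125 = 2052.4 s.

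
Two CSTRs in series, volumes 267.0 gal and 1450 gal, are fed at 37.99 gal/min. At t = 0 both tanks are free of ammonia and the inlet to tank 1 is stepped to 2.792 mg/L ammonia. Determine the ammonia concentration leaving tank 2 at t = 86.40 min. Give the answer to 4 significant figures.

Each tank obeys Vᵢ dCᵢ/dt = Q(Cᵢ₋₁ − Cᵢ), so τᵢ = Vᵢ/Q.
τ₁ = 267.0/37.99 = 7.02817 min; τ₂ = 1450/37.99 = 38.1679 min.
Tank 1: C₁ = C_in(1 − e^(−t/τ₁)). Tank 2 (τ₁ ≠ τ₂): C₂ = C_in[1 − (τ₁ e^(−t/τ₁) − τ₂ e^(−t/τ₂))/(τ₁ − τ₂)].
At t = 86.40: e^(−t/τ₁) = 4.58192e-06, e^(−t/τ₂) = 0.103967.
C₂ = 2.792·[1 − (7.02817·4.58192e-06 − 38.1679·0.103967)/(-31.1398)] = 2.792·0.872569 = 2.43621 mg/L.

2.436 mg/L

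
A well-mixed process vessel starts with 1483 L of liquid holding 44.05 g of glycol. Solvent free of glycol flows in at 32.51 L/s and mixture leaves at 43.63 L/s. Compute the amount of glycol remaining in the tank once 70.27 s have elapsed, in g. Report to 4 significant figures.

2.337 g

Let m(t) be the amount of glycol. Volume: V(t) = V₀ + (Q_in − Q_out) t = 1483 − 11.1200 t; V(70.27) = 701.598 L.
Solute balance: dm/dt = 0 − Q_out C = −Q_out m/V(t).
Separate: dm/m = −Q_out dt/V(t) ⇒ ln(m/m₀) = −(Q_out/(Q_in−Q_out)) ln(V/V₀).
m = m₀ (V₀/V)^(Q_out/(Q_in−Q_out)) = 44.05 × (1483/701.598)^(-3.92356) = 2.33658 g.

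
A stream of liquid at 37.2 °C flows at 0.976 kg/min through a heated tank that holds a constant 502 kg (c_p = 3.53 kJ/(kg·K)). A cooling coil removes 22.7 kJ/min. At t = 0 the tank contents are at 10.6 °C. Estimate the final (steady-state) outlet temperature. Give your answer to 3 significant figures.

M c_p dT/dt = ṁ c_p (T_in − T) − Q̇.
At steady state dT/dt = 0 ⇒ T_ss = T_in − Q̇/(ṁ c_p) = 37.2 − 22.7/(0.976·3.53) = 30.611 °C.

30.6 °C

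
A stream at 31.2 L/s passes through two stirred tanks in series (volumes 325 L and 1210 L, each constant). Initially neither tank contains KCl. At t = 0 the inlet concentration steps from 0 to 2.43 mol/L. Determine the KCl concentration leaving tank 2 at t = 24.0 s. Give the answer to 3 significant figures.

Time constants: τᵢ = Vᵢ/Q for each well-mixed tank.
τ₁ = 325/31.2 = 10.417 s; τ₂ = 1210/31.2 = 38.782 s.
Tank 1: C₁ = C_in(1 − e^(−t/τ₁)). Tank 2 (τ₁ ≠ τ₂): C₂ = C_in[1 − (τ₁ e^(−t/τ₁) − τ₂ e^(−t/τ₂))/(τ₁ − τ₂)].
At t = 24.0: e^(−t/τ₁) = 0.099859, e^(−t/τ₂) = 0.53857.
C₂ = 2.43·[1 − (10.417·0.099859 − 38.782·0.53857)/(-28.365)] = 2.43·0.30033 = 0.72979 mol/L.

0.730 mol/L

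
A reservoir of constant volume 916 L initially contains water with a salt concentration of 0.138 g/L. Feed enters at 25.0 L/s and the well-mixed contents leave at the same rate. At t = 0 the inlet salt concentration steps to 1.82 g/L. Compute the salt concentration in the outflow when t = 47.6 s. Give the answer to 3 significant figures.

Species balance on the tank: V dC/dt = Q(C_in − C).
Time constant τ = V/Q = 916/25.0 = 36.640 s.
Solution: C(t) = C_in + (C₀ − C_in) e^(−t/τ).
C(47.6) = 1.82 + (0.138 − 1.82)·e^(−47.6/36.640) = 1.82 + (-1.6820)·0.27277 = 1.3612 g/L.

1.36 g/L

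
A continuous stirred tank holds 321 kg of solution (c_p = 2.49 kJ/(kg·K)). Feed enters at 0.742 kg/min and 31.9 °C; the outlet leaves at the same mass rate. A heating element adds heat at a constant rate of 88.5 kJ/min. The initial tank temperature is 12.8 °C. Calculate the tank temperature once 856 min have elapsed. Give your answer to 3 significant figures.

70.5 °C

Heat balance on the well-mixed liquid: M c_p dT/dt = ṁ c_p (T_in − T) + 88.5.
Rearrange: dT/dt = (T_ss − T)/τ with τ = M/ṁ = 432.61 min and T_ss = T_in + Q̇/(ṁ c_p) = 79.800 °C.
This is linear first-order; T(t) = T_ss + (T₀ − T_ss) e^(−t/τ).
T(856) = 79.800 + (-67.000)·e^(−856/432.61) = 79.800 + (-67.000)·0.13825 = 70.537 °C.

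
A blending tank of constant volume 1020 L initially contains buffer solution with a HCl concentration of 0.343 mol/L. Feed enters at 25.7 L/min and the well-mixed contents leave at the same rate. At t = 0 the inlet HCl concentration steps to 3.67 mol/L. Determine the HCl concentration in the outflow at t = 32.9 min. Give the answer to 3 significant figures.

Unsteady species balance (constant V, well mixed): V dC/dt = Q(C_in − C).
Time constant τ = V/Q = 1020/25.7 = 39.689 min.
Integrating: C(t) = C_in + (C₀ − C_in) e^(−t/τ).
C(32.9) = 3.67 + (0.343 − 3.67)·e^(−32.9/39.689) = 3.67 + (-3.3270)·0.43651 = 2.2177 mol/L.

2.22 mol/L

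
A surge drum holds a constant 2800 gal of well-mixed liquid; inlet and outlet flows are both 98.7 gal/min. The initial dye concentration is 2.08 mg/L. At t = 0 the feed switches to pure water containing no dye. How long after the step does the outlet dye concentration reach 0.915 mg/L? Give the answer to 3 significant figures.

23.3 min

Species balance on the tank: V dC/dt = Q(C_in − C), so τ = V/Q = 28.369 min.
C(t) = C_in + (C₀ − C_in) e^(−t/τ). Set C = 0.915 and solve for t:
e^(−t/τ) = (C − C_in)/(C₀ − C_in) = (0.915 − 0)/(2.08 − 0) = 0.43990
t = −τ ln(…) = 28.369 × 0.82120 = 23.296 min.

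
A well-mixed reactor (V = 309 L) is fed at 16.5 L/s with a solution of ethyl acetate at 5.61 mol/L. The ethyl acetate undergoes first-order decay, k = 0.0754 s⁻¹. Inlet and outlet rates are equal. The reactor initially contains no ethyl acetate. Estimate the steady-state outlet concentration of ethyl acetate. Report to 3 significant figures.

Accumulation = in − out − consumed: V dC/dt = Q C_in − Q C − k V C.
At steady state: 0 = Q C_in − (Q + kV) C_ss, so C_ss = Q C_in/(Q + kV).
C_ss = 16.5·5.61/(16.5 + 0.0754·309) = 92.565/39.799 = 2.3258 mol/L.

2.33 mol/L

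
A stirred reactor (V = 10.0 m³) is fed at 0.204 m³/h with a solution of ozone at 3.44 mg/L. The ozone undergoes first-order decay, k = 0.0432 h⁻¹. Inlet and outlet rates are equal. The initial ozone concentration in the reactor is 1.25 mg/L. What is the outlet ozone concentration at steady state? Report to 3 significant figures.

1.10 mg/L

V dC/dt = Q(C_in − C) − k V C.
At steady state: 0 = Q C_in − (Q + kV) C_ss, so C_ss = Q C_in/(Q + kV).
C_ss = 0.204·3.44/(0.204 + 0.0432·10.0) = 0.70176/0.63600 = 1.1034 mg/L.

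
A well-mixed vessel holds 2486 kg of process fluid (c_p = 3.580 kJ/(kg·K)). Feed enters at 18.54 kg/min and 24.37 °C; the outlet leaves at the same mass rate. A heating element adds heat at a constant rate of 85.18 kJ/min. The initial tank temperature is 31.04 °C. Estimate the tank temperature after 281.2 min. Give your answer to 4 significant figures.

26.31 °C

Heat balance on the well-mixed liquid: M c_p dT/dt = ṁ c_p (T_in − T) + 85.18.
τ = M/ṁ = 134.088 min; T_ss = T_in + Q̇/(ṁ c_p) = 24.37 + 85.18/(18.54·3.580) = 25.6533 °C.
Solution: T(t) = T_ss + (T₀ − T_ss) e^(−t/τ).
T(281.2) = 25.6533 + (5.38665)·e^(−281.2/134.088) = 25.6533 + (5.38665)·0.122809 = 26.3149 °C.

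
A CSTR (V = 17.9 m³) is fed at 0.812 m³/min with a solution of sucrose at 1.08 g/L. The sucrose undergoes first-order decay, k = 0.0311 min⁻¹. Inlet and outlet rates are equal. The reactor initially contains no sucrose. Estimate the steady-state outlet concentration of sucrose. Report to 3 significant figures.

0.641 g/L

Species balance: V dC/dt = Q C_in − Q C − k V C.
Steady state (dC/dt = 0): C_ss = Q C_in/(Q + kV) = C_in/(1 + kV/Q).
C_ss = 0.812·1.08/(0.812 + 0.0311·17.9) = 0.87696/1.3687 = 0.64073 g/L.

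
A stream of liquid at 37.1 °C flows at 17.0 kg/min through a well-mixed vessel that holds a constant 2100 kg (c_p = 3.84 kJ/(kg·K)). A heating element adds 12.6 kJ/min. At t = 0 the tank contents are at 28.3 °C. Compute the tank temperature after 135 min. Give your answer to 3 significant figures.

Energy balance: M c_p dT/dt = ṁ c_p (T_in − T) + 12.6.
Rearrange: dT/dt = (T_ss − T)/τ with τ = M/ṁ = 123.53 min and T_ss = T_in + Q̇/(ṁ c_p) = 37.293 °C.
This is linear first-order; T(t) = T_ss + (T₀ − T_ss) e^(−t/τ).
T(135) = 37.293 + (-8.9930)·e^(−135/123.53) = 37.293 + (-8.9930)·0.33526 = 34.278 °C.

34.3 °C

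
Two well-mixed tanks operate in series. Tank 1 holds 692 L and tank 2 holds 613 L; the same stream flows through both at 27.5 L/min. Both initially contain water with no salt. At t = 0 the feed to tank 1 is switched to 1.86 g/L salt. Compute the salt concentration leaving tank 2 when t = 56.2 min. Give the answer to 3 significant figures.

1.27 g/L

Species balance on tank i: dCᵢ/dt = (Cᵢ₋₁ − Cᵢ)/τᵢ with τᵢ = Vᵢ/Q.
τ₁ = 692/27.5 = 25.164 min; τ₂ = 613/27.5 = 22.291 min.
Tank 1: C₁ = C_in(1 − e^(−t/τ₁)). Tank 2 (τ₁ ≠ τ₂): C₂ = C_in[1 − (τ₁ e^(−t/τ₁) − τ₂ e^(−t/τ₂))/(τ₁ − τ₂)].
At t = 56.2: e^(−t/τ₁) = 0.10717, e^(−t/τ₂) = 0.080363.
C₂ = 1.86·[1 − (25.164·0.10717 − 22.291·0.080363)/(2.8727)] = 1.86·0.68486 = 1.2738 g/L.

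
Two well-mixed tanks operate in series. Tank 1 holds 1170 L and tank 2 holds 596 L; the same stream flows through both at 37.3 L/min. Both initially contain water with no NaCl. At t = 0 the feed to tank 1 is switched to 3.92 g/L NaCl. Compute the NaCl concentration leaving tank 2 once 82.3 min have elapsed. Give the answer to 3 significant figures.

3.36 g/L

Species balance on tank i: dCᵢ/dt = (Cᵢ₋₁ − Cᵢ)/τᵢ with τᵢ = Vᵢ/Q.
τ₁ = 1170/37.3 = 31.367 min; τ₂ = 596/37.3 = 15.979 min.
Solving the cascade with C₁(0)=C₂(0)=0 gives C₂(t) = C_in[1 − (τ₁ e^(−t/τ₁) − τ₂ e^(−t/τ₂))/(τ₁ − τ₂)].
At t = 82.3: e^(−t/τ₁) = 0.072530, e^(−t/τ₂) = 0.0057956.
C₂ = 3.92·[1 − (31.367·0.072530 − 15.979·0.0057956)/(15.389)] = 3.92·0.85818 = 3.3641 g/L.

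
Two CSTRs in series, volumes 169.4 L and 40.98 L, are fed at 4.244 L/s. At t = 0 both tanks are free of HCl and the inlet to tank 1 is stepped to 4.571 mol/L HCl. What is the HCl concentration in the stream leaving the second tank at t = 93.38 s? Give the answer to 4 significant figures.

Species balance on tank i: dCᵢ/dt = (Cᵢ₋₁ − Cᵢ)/τᵢ with τᵢ = Vᵢ/Q.
τ₁ = 169.4/4.244 = 39.9152 s; τ₂ = 40.98/4.244 = 9.65598 s.
Solving the cascade with C₁(0)=C₂(0)=0 gives C₂(t) = C_in[1 − (τ₁ e^(−t/τ₁) − τ₂ e^(−t/τ₂))/(τ₁ − τ₂)].
At t = 93.38: e^(−t/τ₁) = 0.0963796, e^(−t/τ₂) = 6.31065e-05.
C₂ = 4.571·[1 − (39.9152·0.0963796 − 9.65598·6.31065e-05)/(30.2592)] = 4.571·0.872885 = 3.98996 mol/L.

3.990 mol/L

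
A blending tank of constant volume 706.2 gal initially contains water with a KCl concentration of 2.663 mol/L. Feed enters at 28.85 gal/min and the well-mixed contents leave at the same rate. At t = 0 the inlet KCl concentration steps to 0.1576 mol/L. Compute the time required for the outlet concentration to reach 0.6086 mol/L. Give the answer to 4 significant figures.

41.97 min

Species balance: V dC/dt = Q(C_in − C) ⇒ τ = V/Q = 24.4783 min.
C(t) = C_in + (C₀ − C_in) e^(−t/τ). Set C = 0.6086 and solve for t:
e^(−t/τ) = (C − C_in)/(C₀ − C_in) = (0.6086 − 0.1576)/(2.663 − 0.1576) = 0.180011
t = −τ ln(…) = 24.4783 × 1.71474 = 41.9739 min.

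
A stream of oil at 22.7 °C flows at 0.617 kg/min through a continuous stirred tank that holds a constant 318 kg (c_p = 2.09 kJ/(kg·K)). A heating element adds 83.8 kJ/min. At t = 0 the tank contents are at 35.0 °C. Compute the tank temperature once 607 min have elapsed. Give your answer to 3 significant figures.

71.5 °C

First-law balance (no shaft work): M c_p dT/dt = ṁ c_p (T_in − T) + 83.8.
τ = M/ṁ = 515.40 min; T_ss = T_in + Q̇/(ṁ c_p) = 22.7 + 83.8/(0.617·2.09) = 87.685 °C.
Integrating: T(t) = T_ss + (T₀ − T_ss) e^(−t/τ).
T(607) = 87.685 + (-52.685)·e^(−607/515.40) = 87.685 + (-52.685)·0.30798 = 71.459 °C.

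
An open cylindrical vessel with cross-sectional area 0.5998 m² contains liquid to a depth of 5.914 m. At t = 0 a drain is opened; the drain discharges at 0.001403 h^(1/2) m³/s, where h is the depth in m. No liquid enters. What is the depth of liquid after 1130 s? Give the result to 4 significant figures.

1.233 m

With no inflow, A dh/dt = −0.001403 √h.
This is separable: 2 d(√h)/dt = −0.001403/A, so √h = √h₀ − (0.001403/(2A)) t.
√h = √5.914 − 0.001403·1130/(2·0.5998) = 2.43187 − 1.32160 = 1.11027.
h = 1.11027² = 1.23271 m.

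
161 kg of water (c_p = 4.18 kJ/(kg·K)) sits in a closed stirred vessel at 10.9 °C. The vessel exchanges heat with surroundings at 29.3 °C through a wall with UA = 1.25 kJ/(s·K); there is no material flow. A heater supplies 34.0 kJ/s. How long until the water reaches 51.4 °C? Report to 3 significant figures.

Unsteady energy balance on the tank contents: M c_p dT/dt = −UA(T − T_amb) + Q̇.
τ = M c_p/UA = 538.38 s; T_ss = T_amb + Q̇/UA = 29.3 + 34.0/1.25 = 56.500 °C.
T(t) = T_ss + (T₀ − T_ss)e^(−t/τ); set T = 51.4:
t = −τ ln[(T − T_ss)/(T₀ − T_ss)] = −538.38 · ln(0.11184) = 1179.4 s.

1180 s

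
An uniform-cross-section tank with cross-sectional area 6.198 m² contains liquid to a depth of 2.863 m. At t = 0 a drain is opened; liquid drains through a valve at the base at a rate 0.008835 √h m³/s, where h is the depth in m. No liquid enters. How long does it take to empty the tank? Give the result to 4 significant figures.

With no inflow, A dh/dt = −0.008835 √h.
∫ h^(−1/2) dh = −(0.008835/A) ∫ dt, giving 2√h = 2√h₀ − (0.008835/A) t.
Set h = 0: 2√h₀ = (0.008835/A) t_empty ⇒ t_empty = 2A√h₀/0.008835.
t_empty = 2·6.198·√2.863/0.008835 = 12.3960·1.69204/0.008835 = 2374.03 s.

2374 s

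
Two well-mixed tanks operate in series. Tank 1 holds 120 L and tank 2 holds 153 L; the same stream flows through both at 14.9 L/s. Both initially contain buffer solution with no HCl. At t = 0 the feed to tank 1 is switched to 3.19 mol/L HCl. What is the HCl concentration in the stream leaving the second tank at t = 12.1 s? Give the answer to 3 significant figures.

Species balance on tank i: dCᵢ/dt = (Cᵢ₋₁ − Cᵢ)/τᵢ with τᵢ = Vᵢ/Q.
τ₁ = 120/14.9 = 8.0537 s; τ₂ = 153/14.9 = 10.268 s.
Tank 1: C₁ = C_in(1 − e^(−t/τ₁)). Tank 2 (τ₁ ≠ τ₂): C₂ = C_in[1 − (τ₁ e^(−t/τ₁) − τ₂ e^(−t/τ₂))/(τ₁ − τ₂)].
At t = 12.1: e^(−t/τ₁) = 0.22259, e^(−t/τ₂) = 0.30778.
C₂ = 3.19·[1 − (8.0537·0.22259 − 10.268·0.30778)/(-2.2148)] = 3.19·0.38244 = 1.2200 mol/L.

1.22 mol/L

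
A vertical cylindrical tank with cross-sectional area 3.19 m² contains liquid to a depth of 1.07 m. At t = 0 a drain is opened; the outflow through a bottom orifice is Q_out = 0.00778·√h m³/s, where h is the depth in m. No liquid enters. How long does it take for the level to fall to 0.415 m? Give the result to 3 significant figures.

320 s

With no inflow, A dh/dt = −0.00778 √h.
Separate and integrate: 2(√h − √h₀) = −(0.00778/A) t.
t = 2A(√h₀ − √h)/0.00778 = 2·3.19·(√1.07 − √0.415)/0.00778
  = 6.3800 × (1.0344 − 0.64420) / 0.00778 = 319.99 s.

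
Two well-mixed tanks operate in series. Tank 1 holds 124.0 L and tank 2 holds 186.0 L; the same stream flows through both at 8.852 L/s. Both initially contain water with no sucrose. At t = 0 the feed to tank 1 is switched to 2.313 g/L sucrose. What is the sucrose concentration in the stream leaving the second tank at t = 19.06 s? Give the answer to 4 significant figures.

Species balance on tank i: dCᵢ/dt = (Cᵢ₋₁ − Cᵢ)/τᵢ with τᵢ = Vᵢ/Q.
τ₁ = 124.0/8.852 = 14.0081 s; τ₂ = 186.0/8.852 = 21.0122 s.
Solving the cascade with C₁(0)=C₂(0)=0 gives C₂(t) = C_in[1 − (τ₁ e^(−t/τ₁) − τ₂ e^(−t/τ₂))/(τ₁ − τ₂)].
At t = 19.06: e^(−t/τ₁) = 0.256497, e^(−t/τ₂) = 0.403696.
C₂ = 2.313·[1 − (14.0081·0.256497 − 21.0122·0.403696)/(-7.00407)] = 2.313·0.301905 = 0.698306 g/L.

0.6983 g/L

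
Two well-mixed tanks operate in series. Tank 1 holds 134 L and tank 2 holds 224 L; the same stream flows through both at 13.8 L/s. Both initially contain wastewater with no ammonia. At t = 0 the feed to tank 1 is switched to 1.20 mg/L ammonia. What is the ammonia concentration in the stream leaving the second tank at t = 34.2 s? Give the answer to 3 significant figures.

0.890 mg/L

Species balance on tank i: dCᵢ/dt = (Cᵢ₋₁ − Cᵢ)/τᵢ with τᵢ = Vᵢ/Q.
τ₁ = 134/13.8 = 9.7101 s; τ₂ = 224/13.8 = 16.232 s.
Solving the cascade with C₁(0)=C₂(0)=0 gives C₂(t) = C_in[1 − (τ₁ e^(−t/τ₁) − τ₂ e^(−t/τ₂))/(τ₁ − τ₂)].
At t = 34.2: e^(−t/τ₁) = 0.029538, e^(−t/τ₂) = 0.12161.
C₂ = 1.20·[1 − (9.7101·0.029538 − 16.232·0.12161)/(-6.5217)] = 1.20·0.74131 = 0.88958 mg/L.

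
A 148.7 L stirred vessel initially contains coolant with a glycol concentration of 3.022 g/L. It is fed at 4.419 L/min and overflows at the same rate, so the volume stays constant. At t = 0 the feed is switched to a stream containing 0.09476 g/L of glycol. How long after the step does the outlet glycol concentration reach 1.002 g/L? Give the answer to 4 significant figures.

39.42 min

Species balance: V dC/dt = Q(C_in − C) ⇒ τ = V/Q = 33.6501 min.
C(t) = C_in + (C₀ − C_in) e^(−t/τ). Set C = 1.002 and solve for t:
e^(−t/τ) = (C − C_in)/(C₀ − C_in) = (1.002 − 0.09476)/(3.022 − 0.09476) = 0.309930
t = −τ ln(…) = 33.6501 × 1.17141 = 39.4181 min.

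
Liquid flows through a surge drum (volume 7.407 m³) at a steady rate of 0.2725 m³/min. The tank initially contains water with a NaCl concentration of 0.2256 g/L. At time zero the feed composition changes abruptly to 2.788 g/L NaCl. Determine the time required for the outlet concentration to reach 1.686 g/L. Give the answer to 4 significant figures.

Unsteady species balance (constant V, well mixed): V dC/dt = Q(C_in − C), so τ = V/Q = 27.1817 min.
C(t) = C_in + (C₀ − C_in) e^(−t/τ). Set C = 1.686 and solve for t:
e^(−t/τ) = (C − C_in)/(C₀ − C_in) = (1.686 − 2.788)/(0.2256 − 2.788) = 0.430066
t = −τ ln(…) = 27.1817 × 0.843818 = 22.9364 min.

22.94 min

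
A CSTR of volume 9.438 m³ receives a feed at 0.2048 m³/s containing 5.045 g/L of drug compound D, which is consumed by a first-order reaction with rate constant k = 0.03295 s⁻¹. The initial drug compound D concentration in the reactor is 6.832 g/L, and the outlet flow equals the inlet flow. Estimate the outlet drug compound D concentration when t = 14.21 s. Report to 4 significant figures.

Accumulation = in − out − consumed: V dC/dt = Q C_in − Q C − k V C.
dC/dt = (Q/V) C_in − (Q/V + k) C; effective rate a = Q/V + k = 0.0216995 + 0.03295 = 0.0546495 s⁻¹.
C_ss = Q C_in/(Q + kV) = 2.00320 g/L; C(t) = C_ss + (C₀ − C_ss) e^(−a t).
C(14.21) = 2.00320 + (4.82880)·e^(−0.0546495·14.21) = 2.00320 + (4.82880)·0.459981 = 4.22436 g/L.

4.224 g/L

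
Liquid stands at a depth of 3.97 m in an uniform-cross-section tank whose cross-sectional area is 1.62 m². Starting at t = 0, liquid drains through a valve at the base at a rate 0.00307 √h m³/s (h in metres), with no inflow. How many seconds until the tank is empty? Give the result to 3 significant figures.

Accumulation of liquid (constant cross-section A): A dh/dt = −0.00307 √h.
This is separable: 2 d(√h)/dt = −0.00307/A, so √h = √h₀ − (0.00307/(2A)) t.
Tank is empty when √h = 0: t_empty = 2A√h₀/0.00307.
t_empty = 2·1.62·√3.97/0.00307 = 3.2400·1.9925/0.00307 = 2102.8 s.

2100 s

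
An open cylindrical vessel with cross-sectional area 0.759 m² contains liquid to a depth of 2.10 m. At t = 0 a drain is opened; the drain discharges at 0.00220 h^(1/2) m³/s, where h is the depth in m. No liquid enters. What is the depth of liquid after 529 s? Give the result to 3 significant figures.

With no inflow, A dh/dt = −0.00220 √h.
∫ h^(−1/2) dh = −(0.00220/A) ∫ dt, giving 2√h = 2√h₀ − (0.00220/A) t.
√h = √2.10 − 0.00220·529/(2·0.759) = 1.4491 − 0.76667 = 0.68247.
h = 0.68247² = 0.46577 m.

0.466 m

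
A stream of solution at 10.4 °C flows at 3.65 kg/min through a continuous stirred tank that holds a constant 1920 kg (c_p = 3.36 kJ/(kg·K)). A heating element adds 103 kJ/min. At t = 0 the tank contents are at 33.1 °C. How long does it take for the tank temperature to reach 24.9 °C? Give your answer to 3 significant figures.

448 min

Heat balance on the well-mixed liquid: M c_p dT/dt = ṁ c_p (T_in − T) + 103.
τ = M/ṁ = 526.03 min; T_ss = T_in + Q̇/(ṁ c_p) = 18.799 °C.
T(t) = T_ss + (T₀ − T_ss) e^(−t/τ). Set T = 24.9:
e^(−t/τ) = (24.9 − 18.799)/(33.1 − 18.799) = 0.42663
t = −526.03 · ln(0.42663) = 448.09 min.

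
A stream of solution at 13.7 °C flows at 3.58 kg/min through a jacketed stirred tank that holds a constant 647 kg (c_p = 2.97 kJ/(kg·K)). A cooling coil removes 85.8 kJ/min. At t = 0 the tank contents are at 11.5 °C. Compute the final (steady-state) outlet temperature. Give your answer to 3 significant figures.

5.63 °C

First-law balance (no shaft work): M c_p dT/dt = ṁ c_p (T_in − T) − 85.8.
At steady state dT/dt = 0 ⇒ T_ss = T_in − Q̇/(ṁ c_p) = 13.7 − 85.8/(3.58·2.97) = 5.6305 °C.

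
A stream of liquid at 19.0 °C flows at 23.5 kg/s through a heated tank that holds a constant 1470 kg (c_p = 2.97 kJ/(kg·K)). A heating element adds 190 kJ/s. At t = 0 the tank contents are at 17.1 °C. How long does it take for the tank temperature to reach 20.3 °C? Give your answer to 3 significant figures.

73.7 s

M c_p dT/dt = ṁ c_p (T_in − T) + Q̇.
τ = M/ṁ = 62.553 s; T_ss = T_in + Q̇/(ṁ c_p) = 21.722 °C.
T(t) = T_ss + (T₀ − T_ss) e^(−t/τ). Set T = 20.3:
e^(−t/τ) = (20.3 − 21.722)/(17.1 − 21.722) = 0.30770
t = −62.553 · ln(0.30770) = 73.728 s.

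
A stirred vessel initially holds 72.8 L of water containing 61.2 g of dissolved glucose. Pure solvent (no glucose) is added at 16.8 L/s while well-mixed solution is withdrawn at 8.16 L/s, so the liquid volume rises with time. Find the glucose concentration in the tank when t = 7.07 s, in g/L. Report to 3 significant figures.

0.257 g/L

Let m(t) be the amount of glucose. Volume: V(t) = V₀ + (Q_in − Q_out) t = 72.8 + 8.6400 t; V(7.07) = 133.88 L.
Solute balance: dm/dt = 0 − Q_out C = −Q_out m/V(t).
dm/m = −Q_out dt/(V₀ + 8.6400 t); integrating gives ln(m/m₀) = −(Q_out/(Q_in−Q_out)) ln(V/V₀).
m = m₀ (V₀/V)^(Q_out/(Q_in−Q_out)) = 61.2 × (72.8/133.88)^(0.94444) = 34.423 g.
C = m/V = 34.423/133.88 = 0.25711 g/L.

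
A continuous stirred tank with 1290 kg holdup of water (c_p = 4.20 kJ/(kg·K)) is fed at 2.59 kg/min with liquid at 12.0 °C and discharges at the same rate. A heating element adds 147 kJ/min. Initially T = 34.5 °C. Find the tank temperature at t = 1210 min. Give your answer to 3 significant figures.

26.3 °C

Energy balance: M c_p dT/dt = ṁ c_p (T_in − T) + 147.
τ = M/ṁ = 498.07 min; T_ss = T_in + Q̇/(ṁ c_p) = 12.0 + 147/(2.59·4.20) = 25.514 °C.
Solution: T(t) = T_ss + (T₀ − T_ss) e^(−t/τ).
T(1210) = 25.514 + (8.9865)·e^(−1210/498.07) = 25.514 + (8.9865)·0.088091 = 26.305 °C.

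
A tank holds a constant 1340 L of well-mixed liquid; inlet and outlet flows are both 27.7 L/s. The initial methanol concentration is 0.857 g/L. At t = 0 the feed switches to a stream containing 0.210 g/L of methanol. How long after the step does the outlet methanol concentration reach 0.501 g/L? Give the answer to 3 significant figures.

Species balance: V dC/dt = Q(C_in − C) ⇒ τ = V/Q = 48.375 s.
C(t) = C_in + (C₀ − C_in) e^(−t/τ). Set C = 0.501 and solve for t:
e^(−t/τ) = (C − C_in)/(C₀ − C_in) = (0.501 − 0.210)/(0.857 − 0.210) = 0.44977
t = −τ ln(…) = 48.375 × 0.79902 = 38.653 s.

38.7 s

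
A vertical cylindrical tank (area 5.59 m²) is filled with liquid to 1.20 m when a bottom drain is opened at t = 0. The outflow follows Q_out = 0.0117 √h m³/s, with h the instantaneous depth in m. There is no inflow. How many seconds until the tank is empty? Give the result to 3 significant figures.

1050 s

Volume balance on the tank: A dh/dt = −0.0117 √h.
Separate and integrate: 2(√h − √h₀) = −(0.0117/A) t.
Set h = 0: 2√h₀ = (0.0117/A) t_empty ⇒ t_empty = 2A√h₀/0.0117.
t_empty = 2·5.59·√1.20/0.0117 = 11.180·1.0954/0.0117 = 1046.8 s.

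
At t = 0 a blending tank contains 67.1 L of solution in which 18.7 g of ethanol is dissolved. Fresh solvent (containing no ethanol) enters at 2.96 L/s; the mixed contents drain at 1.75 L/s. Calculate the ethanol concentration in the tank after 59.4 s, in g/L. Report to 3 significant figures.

Total volume: dV/dt = Q_in − Q_out = 1.2100 L/s, so V(t) = 67.1 + 1.2100 t and V(59.4) = 138.97 L.
Solute balance: dm/dt = 0 − Q_out C = −Q_out m/V(t).
dm/m = −Q_out dt/(V₀ + 1.2100 t); integrating gives ln(m/m₀) = −(Q_out/(Q_in−Q_out)) ln(V/V₀).
m = m₀ (V₀/V)^(Q_out/(Q_in−Q_out)) = 18.7 × (67.1/138.97)^(1.4463) = 6.5240 g.
C = m/V = 6.5240/138.97 = 0.046944 g/L.

0.0469 g/L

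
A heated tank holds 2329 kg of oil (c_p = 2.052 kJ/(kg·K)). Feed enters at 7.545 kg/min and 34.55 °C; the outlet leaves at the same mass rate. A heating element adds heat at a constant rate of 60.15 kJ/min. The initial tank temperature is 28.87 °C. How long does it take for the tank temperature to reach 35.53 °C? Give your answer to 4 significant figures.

Energy balance: M c_p dT/dt = ṁ c_p (T_in − T) + 60.15.
τ = M/ṁ = 308.681 min; T_ss = T_in + Q̇/(ṁ c_p) = 38.4351 °C.
T(t) = T_ss + (T₀ − T_ss) e^(−t/τ). Set T = 35.53:
e^(−t/τ) = (35.53 − 38.4351)/(28.87 − 38.4351) = 0.303717
t = −308.681 · ln(0.303717) = 367.843 min.

367.8 min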